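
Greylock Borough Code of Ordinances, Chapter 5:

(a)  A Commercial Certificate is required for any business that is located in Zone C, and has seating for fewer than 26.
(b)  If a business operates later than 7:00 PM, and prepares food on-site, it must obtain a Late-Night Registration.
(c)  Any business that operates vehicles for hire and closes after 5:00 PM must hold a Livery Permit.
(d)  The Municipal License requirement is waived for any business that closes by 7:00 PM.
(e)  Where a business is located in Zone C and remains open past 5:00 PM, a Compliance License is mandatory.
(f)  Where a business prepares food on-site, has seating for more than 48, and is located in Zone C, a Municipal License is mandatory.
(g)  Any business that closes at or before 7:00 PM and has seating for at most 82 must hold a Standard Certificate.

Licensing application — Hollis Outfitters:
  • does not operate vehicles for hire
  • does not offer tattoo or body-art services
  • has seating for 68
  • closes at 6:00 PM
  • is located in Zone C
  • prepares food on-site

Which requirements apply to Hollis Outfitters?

Compliance License, Standard Certificate

(a) is located in Zone C; seating 68 ≥ 26 → Commercial Certificate not required.
(b) closes 6:00 PM, at/before 7:00 PM; prepares food on-site → Late-Night Registration not required.
(c) does not operate vehicles for hire; closes 6:00 PM, after 5:00 PM → Livery Permit not required.
(d) closes 6:00 PM, at/before 7:00 PM → exempt from Municipal License.
(e) is located in Zone C; closes 6:00 PM, after 5:00 PM → Compliance License required.
(f) prepares food on-site; seating 68 > 48; is located in Zone C → Municipal License required.
(g) closes 6:00 PM, at/before 7:00 PM; seating 68 ≤ 82 → Standard Certificate required.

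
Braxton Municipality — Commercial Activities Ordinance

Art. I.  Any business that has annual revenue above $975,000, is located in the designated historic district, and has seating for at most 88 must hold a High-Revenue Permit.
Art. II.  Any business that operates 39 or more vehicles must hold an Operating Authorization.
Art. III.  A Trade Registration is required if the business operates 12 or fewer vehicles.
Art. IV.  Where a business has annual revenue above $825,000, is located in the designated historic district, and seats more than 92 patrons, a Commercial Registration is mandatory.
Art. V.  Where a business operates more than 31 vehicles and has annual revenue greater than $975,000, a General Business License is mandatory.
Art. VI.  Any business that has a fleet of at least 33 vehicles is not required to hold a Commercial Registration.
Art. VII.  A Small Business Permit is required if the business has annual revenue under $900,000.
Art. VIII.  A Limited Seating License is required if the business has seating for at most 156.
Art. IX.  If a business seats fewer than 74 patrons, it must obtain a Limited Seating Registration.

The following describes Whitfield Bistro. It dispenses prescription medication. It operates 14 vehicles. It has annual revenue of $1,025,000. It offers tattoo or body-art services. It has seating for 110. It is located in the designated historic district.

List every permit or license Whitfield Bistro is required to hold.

Art. I. revenue $1,025,000 > $975,000; is located in the designated historic district; seating 110 > 88 → High-Revenue Permit not required.
Art. II. vehicles 14 < 39 → Operating Authorization not required.
Art. III. vehicles 14 > 12 → Trade Registration not required.
Art. IV. revenue $1,025,000 > $825,000; is located in the designated historic district; seating 110 > 92 → Commercial Registration required.
Art. V. vehicles 14 ≤ 31; revenue $1,025,000 > $975,000 → General Business License not required.
Art. VI. vehicles 14 < 33 → Commercial Registration exemption does not apply.
Art. VII. revenue $1,025,000 ≥ $900,000 → Small Business Permit not required.
Art. VIII. seating 110 ≤ 156 → Limited Seating License required.
Art. IX. seating 110 ≥ 74 → Limited Seating Registration not required.

Commercial Registration, Limited Seating License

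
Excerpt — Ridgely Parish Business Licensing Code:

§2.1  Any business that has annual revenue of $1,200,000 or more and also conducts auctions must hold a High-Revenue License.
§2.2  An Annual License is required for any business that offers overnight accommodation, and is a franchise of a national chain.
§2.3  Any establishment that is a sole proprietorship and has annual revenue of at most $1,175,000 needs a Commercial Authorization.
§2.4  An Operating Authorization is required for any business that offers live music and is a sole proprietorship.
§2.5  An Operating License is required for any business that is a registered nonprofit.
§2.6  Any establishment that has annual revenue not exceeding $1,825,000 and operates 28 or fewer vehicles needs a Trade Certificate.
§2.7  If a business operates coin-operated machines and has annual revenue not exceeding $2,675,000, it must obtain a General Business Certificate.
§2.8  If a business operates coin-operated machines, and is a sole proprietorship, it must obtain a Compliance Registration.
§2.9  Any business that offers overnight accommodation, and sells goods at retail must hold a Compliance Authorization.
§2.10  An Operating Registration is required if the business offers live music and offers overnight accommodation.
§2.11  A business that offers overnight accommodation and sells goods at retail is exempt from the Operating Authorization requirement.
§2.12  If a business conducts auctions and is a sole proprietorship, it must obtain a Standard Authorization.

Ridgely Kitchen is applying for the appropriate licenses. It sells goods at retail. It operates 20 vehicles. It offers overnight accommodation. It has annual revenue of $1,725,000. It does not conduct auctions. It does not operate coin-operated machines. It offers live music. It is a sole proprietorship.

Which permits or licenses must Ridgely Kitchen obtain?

§2.1 revenue $1,725,000 ≥ $1,200,000; does not conduct auctions → High-Revenue License not required.
§2.2 offers overnight accommodation; is a sole proprietorship (not: is a franchise of a national chain) → Annual License not required.
§2.3 is a sole proprietorship; revenue $1,725,000 > $1,175,000 → Commercial Authorization not required.
§2.4 offers live music; is a sole proprietorship → Operating Authorization required.
§2.5 is a sole proprietorship (not: is a registered nonprofit) → Operating License not required.
§2.6 revenue $1,725,000 ≤ $1,825,000; vehicles 20 ≤ 28 → Trade Certificate required.
§2.7 does not operate coin-operated machines; revenue $1,725,000 ≤ $2,675,000 → General Business Certificate not required.
§2.8 does not operate coin-operated machines; is a sole proprietorship → Compliance Registration not required.
§2.9 offers overnight accommodation; sells goods at retail → Compliance Authorization required.
§2.10 offers live music; offers overnight accommodation → Operating Registration required.
§2.11 offers overnight accommodation; sells goods at retail → exempt from Operating Authorization.
§2.12 does not conduct auctions; is a sole proprietorship → Standard Authorization not required.

Compliance Authorization, Operating Registration, Trade Certificate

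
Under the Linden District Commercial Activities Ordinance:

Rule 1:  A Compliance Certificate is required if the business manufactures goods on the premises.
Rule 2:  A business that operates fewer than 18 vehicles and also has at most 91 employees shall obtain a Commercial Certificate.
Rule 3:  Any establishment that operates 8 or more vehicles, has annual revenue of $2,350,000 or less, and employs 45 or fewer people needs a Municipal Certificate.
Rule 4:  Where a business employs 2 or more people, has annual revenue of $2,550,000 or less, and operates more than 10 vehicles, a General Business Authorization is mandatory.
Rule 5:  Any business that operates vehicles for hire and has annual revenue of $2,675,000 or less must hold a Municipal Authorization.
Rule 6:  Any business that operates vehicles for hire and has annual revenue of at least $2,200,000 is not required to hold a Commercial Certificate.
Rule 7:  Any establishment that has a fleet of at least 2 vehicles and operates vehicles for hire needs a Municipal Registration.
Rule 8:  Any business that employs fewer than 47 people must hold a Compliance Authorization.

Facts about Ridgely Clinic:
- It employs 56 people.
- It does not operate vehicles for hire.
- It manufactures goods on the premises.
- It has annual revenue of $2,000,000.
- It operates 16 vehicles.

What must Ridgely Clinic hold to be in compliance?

Rule 1: manufactures goods on the premises → Compliance Certificate required.
Rule 2: vehicles 16 < 18; employees 56 ≤ 91 → Commercial Certificate required.
Rule 3: vehicles 16 ≥ 8; revenue $2,000,000 ≤ $2,350,000; employees 56 > 45 → Municipal Certificate not required.
Rule 4: employees 56 ≥ 2; revenue $2,000,000 ≤ $2,550,000; vehicles 16 > 10 → General Business Authorization required.
Rule 5: does not operate vehicles for hire; revenue $2,000,000 ≤ $2,675,000 → Municipal Authorization not required.
Rule 6: does not operate vehicles for hire; revenue $2,000,000 < $2,200,000 → Commercial Certificate exemption does not apply.
Rule 7: vehicles 16 ≥ 2; does not operate vehicles for hire → Municipal Registration not required.
Rule 8: employees 56 ≥ 47 → Compliance Authorization not required.

Commercial Certificate, Compliance Certificate, General Business Authorization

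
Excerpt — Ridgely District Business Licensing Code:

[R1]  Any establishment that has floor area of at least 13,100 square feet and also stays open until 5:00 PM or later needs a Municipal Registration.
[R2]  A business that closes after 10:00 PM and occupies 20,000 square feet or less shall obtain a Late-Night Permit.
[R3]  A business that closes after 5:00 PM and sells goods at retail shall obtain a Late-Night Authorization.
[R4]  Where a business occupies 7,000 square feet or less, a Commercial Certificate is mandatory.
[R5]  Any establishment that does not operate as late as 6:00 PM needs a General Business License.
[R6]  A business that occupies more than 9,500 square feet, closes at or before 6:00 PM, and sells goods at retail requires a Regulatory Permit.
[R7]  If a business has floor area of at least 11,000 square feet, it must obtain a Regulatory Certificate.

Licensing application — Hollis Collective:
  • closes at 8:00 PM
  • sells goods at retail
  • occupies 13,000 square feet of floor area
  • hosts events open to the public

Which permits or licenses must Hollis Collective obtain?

[R1] floor area 13,000 square feet < 13,100 square feet; closes 8:00 PM, after 5:00 PM → Municipal Registration not required.
[R2] closes 8:00 PM, at/before 10:00 PM; floor area 13,000 square feet ≤ 20,000 square feet → Late-Night Permit not required.
[R3] closes 8:00 PM, after 5:00 PM; sells goods at retail → Late-Night Authorization required.
[R4] floor area 13,000 square feet > 7,000 square feet → Commercial Certificate not required.
[R5] closes 8:00 PM, after 6:00 PM → General Business License not required.
[R6] floor area 13,000 square feet > 9,500 square feet; closes 8:00 PM, after 6:00 PM; sells goods at retail → Regulatory Permit not required.
[R7] floor area 13,000 square feet ≥ 11,000 square feet → Regulatory Certificate required.

Late-Night Authorization, Regulatory Certificate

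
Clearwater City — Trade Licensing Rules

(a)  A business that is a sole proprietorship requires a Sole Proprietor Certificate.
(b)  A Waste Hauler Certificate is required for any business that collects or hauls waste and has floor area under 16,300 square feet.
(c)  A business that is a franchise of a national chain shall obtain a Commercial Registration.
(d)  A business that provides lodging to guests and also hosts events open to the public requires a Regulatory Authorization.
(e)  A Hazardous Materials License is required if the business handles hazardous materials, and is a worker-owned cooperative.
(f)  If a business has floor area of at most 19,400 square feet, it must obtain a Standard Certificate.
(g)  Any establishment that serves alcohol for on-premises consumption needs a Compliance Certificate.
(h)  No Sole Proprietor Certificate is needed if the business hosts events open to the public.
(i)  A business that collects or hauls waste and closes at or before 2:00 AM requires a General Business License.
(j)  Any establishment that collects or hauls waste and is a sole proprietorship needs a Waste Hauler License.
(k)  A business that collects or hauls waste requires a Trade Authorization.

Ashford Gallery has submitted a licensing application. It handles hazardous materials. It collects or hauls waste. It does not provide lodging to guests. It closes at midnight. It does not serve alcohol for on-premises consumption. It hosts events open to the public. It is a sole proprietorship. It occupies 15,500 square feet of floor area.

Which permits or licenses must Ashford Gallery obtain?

(a) is a sole proprietorship → Sole Proprietor Certificate required.
(b) collects or hauls waste; floor area 15,500 square feet < 16,300 square feet → Waste Hauler Certificate required.
(c) is a sole proprietorship (not: is a franchise of a national chain) → Commercial Registration not required.
(d) does not provide lodging to guests; hosts events open to the public → Regulatory Authorization not required.
(e) handles hazardous materials; is a sole proprietorship (not: is a worker-owned cooperative) → Hazardous Materials License not required.
(f) floor area 15,500 square feet ≤ 19,400 square feet → Standard Certificate required.
(g) does not serve alcohol for on-premises consumption → Compliance Certificate not required.
(h) hosts events open to the public → exempt from Sole Proprietor Certificate.
(i) collects or hauls waste; closes midnight, at/before 2:00 AM → General Business License required.
(j) collects or hauls waste; is a sole proprietorship → Waste Hauler License required.
(k) collects or hauls waste → Trade Authorization required.

General Business License, Standard Certificate, Trade Authorization, Waste Hauler Certificate, Waste Hauler License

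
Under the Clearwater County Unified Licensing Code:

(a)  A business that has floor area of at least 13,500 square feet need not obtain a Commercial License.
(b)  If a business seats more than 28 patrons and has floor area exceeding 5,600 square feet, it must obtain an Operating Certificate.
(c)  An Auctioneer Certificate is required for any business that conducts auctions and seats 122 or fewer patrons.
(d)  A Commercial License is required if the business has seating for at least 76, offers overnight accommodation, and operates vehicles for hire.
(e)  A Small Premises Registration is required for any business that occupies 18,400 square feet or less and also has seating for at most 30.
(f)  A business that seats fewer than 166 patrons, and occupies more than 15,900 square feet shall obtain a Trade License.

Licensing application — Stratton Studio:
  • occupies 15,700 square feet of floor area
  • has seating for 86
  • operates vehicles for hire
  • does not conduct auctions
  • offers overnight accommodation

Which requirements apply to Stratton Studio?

Operating Certificate

(a) floor area 15,700 square feet ≥ 13,500 square feet → exempt from Commercial License.
(b) seating 86 > 28; floor area 15,700 square feet > 5,600 square feet → Operating Certificate required.
(c) does not conduct auctions; seating 86 ≤ 122 → Auctioneer Certificate not required.
(d) seating 86 ≥ 76; offers overnight accommodation; operates vehicles for hire → Commercial License required.
(e) floor area 15,700 square feet ≤ 18,400 square feet; seating 86 > 30 → Small Premises Registration not required.
(f) seating 86 < 166; floor area 15,700 square feet ≤ 15,900 square feet → Trade License not required.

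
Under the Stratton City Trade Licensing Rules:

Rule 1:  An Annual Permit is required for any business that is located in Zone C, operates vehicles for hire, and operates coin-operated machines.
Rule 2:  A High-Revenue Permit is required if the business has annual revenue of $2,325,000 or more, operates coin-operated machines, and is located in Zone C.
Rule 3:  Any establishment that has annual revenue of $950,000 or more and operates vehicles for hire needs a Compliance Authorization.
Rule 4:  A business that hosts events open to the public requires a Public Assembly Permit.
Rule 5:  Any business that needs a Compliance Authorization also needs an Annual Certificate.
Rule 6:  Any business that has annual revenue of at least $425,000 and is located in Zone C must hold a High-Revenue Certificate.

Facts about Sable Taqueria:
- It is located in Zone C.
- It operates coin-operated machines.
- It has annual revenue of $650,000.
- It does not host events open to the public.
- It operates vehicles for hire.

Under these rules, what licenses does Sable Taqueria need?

Annual Permit, High-Revenue Certificate

Rule 1: is located in Zone C; operates vehicles for hire; operates coin-operated machines → Annual Permit required.
Rule 2: revenue $650,000 < $2,325,000; operates coin-operated machines; is located in Zone C → High-Revenue Permit not required.
Rule 3: revenue $650,000 < $950,000; operates vehicles for hire → Compliance Authorization not required.
Rule 4: does not host events open to the public → Public Assembly Permit not required.
Rule 5: Compliance Authorization is not required → no effect.
Rule 6: revenue $650,000 ≥ $425,000; is located in Zone C → High-Revenue Certificate required.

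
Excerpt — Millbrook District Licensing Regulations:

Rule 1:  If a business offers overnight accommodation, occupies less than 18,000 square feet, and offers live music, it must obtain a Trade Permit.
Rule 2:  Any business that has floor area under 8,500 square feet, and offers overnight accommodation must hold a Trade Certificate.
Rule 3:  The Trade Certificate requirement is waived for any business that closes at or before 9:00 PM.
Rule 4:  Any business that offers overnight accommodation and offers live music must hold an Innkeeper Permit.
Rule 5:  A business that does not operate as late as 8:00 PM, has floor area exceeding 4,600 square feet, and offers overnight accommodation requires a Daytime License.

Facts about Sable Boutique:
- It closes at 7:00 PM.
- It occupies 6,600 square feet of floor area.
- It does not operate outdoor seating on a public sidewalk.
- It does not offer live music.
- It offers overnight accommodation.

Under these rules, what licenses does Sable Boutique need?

Daytime License

Rule 1: offers overnight accommodation; floor area 6,600 square feet < 18,000 square feet; does not offer live music → Trade Permit not required.
Rule 2: floor area 6,600 square feet < 8,500 square feet; offers overnight accommodation → Trade Certificate required.
Rule 3: closes 7:00 PM, at/before 9:00 PM → exempt from Trade Certificate.
Rule 4: offers overnight accommodation; does not offer live music → Innkeeper Permit not required.
Rule 5: closes 7:00 PM, at/before 8:00 PM; floor area 6,600 square feet > 4,600 square feet; offers overnight accommodation → Daytime License required.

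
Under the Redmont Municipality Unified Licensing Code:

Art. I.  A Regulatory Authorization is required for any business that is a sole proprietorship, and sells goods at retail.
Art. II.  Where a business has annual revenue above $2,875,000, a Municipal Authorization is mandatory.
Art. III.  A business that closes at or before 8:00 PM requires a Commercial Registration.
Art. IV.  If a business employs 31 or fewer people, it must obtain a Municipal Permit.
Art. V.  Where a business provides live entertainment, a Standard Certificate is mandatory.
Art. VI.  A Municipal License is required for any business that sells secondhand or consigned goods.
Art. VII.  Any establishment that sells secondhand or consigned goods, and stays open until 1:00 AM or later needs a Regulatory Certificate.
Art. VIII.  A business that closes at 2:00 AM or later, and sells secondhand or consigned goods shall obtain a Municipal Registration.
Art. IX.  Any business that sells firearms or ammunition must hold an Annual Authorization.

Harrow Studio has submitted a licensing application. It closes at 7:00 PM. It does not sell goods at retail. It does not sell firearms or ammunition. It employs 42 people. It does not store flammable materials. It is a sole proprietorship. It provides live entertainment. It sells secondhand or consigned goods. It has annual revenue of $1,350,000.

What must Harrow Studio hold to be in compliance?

Commercial Registration, Municipal License, Standard Certificate

Art. I. is a sole proprietorship; does not sell goods at retail → Regulatory Authorization not required.
Art. II. revenue $1,350,000 ≤ $2,875,000 → Municipal Authorization not required.
Art. III. closes 7:00 PM, at/before 8:00 PM → Commercial Registration required.
Art. IV. employees 42 > 31 → Municipal Permit not required.
Art. V. provides live entertainment → Standard Certificate required.
Art. VI. sells secondhand or consigned goods → Municipal License required.
Art. VII. sells secondhand or consigned goods; closes 7:00 PM, at/before 1:00 AM → Regulatory Certificate not required.
Art. VIII. closes 7:00 PM, at/before 2:00 AM; sells secondhand or consigned goods → Municipal Registration not required.
Art. IX. does not sell firearms or ammunition → Annual Authorization not required.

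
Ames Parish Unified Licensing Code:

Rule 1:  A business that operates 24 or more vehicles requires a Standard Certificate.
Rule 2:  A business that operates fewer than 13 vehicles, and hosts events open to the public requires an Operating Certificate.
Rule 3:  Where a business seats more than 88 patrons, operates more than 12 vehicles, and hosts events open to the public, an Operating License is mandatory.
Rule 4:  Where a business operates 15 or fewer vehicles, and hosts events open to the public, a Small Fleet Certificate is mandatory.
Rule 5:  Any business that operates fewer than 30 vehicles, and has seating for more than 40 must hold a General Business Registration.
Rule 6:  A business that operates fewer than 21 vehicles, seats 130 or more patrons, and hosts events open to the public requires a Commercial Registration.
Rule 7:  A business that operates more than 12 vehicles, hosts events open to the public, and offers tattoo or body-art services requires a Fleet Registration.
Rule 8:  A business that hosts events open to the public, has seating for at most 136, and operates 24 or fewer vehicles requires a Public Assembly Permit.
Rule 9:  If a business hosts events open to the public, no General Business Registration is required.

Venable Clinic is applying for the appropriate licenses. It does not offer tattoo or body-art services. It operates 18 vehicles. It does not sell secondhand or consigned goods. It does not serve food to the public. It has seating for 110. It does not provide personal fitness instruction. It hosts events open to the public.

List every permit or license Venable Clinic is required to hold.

Rule 1: vehicles 18 < 24 → Standard Certificate not required.
Rule 2: vehicles 18 ≥ 13; hosts events open to the public → Operating Certificate not required.
Rule 3: seating 110 > 88; vehicles 18 > 12; hosts events open to the public → Operating License required.
Rule 4: vehicles 18 > 15; hosts events open to the public → Small Fleet Certificate not required.
Rule 5: vehicles 18 < 30; seating 110 > 40 → General Business Registration required.
Rule 6: vehicles 18 < 21; seating 110 < 130; hosts events open to the public → Commercial Registration not required.
Rule 7: vehicles 18 > 12; hosts events open to the public; does not offer tattoo or body-art services → Fleet Registration not required.
Rule 8: hosts events open to the public; seating 110 ≤ 136; vehicles 18 ≤ 24 → Public Assembly Permit required.
Rule 9: hosts events open to the public → exempt from General Business Registration.

Operating License, Public Assembly Permit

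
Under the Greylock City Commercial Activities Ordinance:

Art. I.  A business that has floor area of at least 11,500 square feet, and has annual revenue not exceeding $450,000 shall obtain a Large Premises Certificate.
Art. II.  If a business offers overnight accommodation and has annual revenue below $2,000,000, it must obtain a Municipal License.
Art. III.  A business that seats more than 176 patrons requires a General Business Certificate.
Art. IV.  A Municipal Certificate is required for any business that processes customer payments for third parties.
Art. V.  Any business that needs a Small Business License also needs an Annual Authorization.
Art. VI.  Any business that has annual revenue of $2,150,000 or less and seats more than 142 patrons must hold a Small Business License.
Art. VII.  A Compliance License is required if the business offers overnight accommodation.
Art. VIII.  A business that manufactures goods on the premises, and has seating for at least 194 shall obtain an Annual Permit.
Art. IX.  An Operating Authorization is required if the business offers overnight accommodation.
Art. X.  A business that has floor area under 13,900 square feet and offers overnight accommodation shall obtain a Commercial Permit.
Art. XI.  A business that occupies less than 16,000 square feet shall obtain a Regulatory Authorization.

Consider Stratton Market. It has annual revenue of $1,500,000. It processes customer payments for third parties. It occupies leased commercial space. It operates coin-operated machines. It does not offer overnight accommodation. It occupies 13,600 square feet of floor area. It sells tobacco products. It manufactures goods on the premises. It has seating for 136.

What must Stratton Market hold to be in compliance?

Municipal Certificate, Regulatory Authorization

Art. I. floor area 13,600 square feet ≥ 11,500 square feet; revenue $1,500,000 > $450,000 → Large Premises Certificate not required.
Art. II. does not offer overnight accommodation; revenue $1,500,000 < $2,000,000 → Municipal License not required.
Art. III. seating 136 ≤ 176 → General Business Certificate not required.
Art. IV. processes customer payments for third parties → Municipal Certificate required.
Art. V. Small Business License is not required → no effect.
Art. VI. revenue $1,500,000 ≤ $2,150,000; seating 136 ≤ 142 → Small Business License not required.
Art. VII. does not offer overnight accommodation → Compliance License not required.
Art. VIII. manufactures goods on the premises; seating 136 < 194 → Annual Permit not required.
Art. IX. does not offer overnight accommodation → Operating Authorization not required.
Art. X. floor area 13,600 square feet < 13,900 square feet; does not offer overnight accommodation → Commercial Permit not required.
Art. XI. floor area 13,600 square feet < 16,000 square feet → Regulatory Authorization required.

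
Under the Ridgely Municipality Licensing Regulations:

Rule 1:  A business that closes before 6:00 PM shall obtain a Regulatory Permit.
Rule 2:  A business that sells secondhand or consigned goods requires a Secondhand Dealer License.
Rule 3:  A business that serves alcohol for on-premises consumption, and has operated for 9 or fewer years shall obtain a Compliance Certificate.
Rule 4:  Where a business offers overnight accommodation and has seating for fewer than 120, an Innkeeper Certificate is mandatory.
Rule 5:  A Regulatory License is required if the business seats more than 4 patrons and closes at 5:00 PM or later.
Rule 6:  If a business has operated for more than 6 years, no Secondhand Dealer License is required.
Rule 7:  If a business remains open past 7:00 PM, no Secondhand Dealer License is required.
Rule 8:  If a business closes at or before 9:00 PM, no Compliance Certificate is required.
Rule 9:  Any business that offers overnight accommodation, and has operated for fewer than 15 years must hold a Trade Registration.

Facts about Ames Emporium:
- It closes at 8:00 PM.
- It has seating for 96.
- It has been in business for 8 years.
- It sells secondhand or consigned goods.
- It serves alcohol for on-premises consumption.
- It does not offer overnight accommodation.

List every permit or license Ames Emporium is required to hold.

Regulatory License

Rule 1: closes 8:00 PM, after 6:00 PM → Regulatory Permit not required.
Rule 2: sells secondhand or consigned goods → Secondhand Dealer License required.
Rule 3: serves alcohol for on-premises consumption; years in business 8 ≤ 9 → Compliance Certificate required.
Rule 4: does not offer overnight accommodation; seating 96 < 120 → Innkeeper Certificate not required.
Rule 5: seating 96 > 4; closes 8:00 PM, after 5:00 PM → Regulatory License required.
Rule 6: years in business 8 > 6 → exempt from Secondhand Dealer License.
Rule 7: closes 8:00 PM, after 7:00 PM → exempt from Secondhand Dealer License.
Rule 8: closes 8:00 PM, at/before 9:00 PM → exempt from Compliance Certificate.
Rule 9: does not offer overnight accommodation; years in business 8 < 15 → Trade Registration not required.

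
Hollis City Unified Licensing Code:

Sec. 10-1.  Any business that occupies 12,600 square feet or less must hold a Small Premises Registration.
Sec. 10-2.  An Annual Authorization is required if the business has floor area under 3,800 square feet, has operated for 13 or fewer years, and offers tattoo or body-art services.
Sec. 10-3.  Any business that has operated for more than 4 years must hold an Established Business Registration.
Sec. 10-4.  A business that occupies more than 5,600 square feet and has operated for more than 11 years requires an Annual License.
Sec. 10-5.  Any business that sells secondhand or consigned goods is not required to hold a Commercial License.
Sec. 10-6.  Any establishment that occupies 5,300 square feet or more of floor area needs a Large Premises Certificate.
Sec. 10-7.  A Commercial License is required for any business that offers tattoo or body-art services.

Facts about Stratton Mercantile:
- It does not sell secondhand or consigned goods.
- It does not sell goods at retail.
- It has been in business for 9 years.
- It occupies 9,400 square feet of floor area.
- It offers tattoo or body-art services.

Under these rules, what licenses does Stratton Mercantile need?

Sec. 10-1. floor area 9,400 square feet ≤ 12,600 square feet → Small Premises Registration required.
Sec. 10-2. floor area 9,400 square feet ≥ 3,800 square feet; years in business 9 ≤ 13; offers tattoo or body-art services → Annual Authorization not required.
Sec. 10-3. years in business 9 > 4 → Established Business Registration required.
Sec. 10-4. floor area 9,400 square feet > 5,600 square feet; years in business 9 ≤ 11 → Annual License not required.
Sec. 10-5. does not sell secondhand or consigned goods → Commercial License exemption does not apply.
Sec. 10-6. floor area 9,400 square feet ≥ 5,300 square feet → Large Premises Certificate required.
Sec. 10-7. offers tattoo or body-art services → Commercial License required.

Commercial License, Established Business Registration, Large Premises Certificate, Small Premises Registration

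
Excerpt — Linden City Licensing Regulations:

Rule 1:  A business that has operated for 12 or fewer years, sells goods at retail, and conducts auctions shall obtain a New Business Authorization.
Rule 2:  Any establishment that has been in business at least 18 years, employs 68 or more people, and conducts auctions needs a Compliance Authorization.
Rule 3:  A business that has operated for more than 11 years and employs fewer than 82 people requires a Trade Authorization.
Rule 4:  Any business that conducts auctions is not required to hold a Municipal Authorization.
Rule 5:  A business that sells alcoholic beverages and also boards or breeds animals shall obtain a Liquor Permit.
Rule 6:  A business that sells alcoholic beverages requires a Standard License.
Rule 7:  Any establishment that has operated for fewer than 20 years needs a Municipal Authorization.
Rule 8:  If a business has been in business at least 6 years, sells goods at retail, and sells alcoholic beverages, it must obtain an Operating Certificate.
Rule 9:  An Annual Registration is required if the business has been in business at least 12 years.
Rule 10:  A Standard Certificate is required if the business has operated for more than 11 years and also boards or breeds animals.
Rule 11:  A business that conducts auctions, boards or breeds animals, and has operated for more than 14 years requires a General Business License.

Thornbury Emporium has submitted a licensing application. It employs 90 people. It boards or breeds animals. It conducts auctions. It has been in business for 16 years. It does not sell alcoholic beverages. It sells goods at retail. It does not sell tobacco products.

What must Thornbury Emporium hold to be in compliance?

Annual Registration, General Business License, Standard Certificate

Rule 1: years in business 16 > 12; sells goods at retail; conducts auctions → New Business Authorization not required.
Rule 2: years in business 16 < 18; employees 90 ≥ 68; conducts auctions → Compliance Authorization not required.
Rule 3: years in business 16 > 11; employees 90 ≥ 82 → Trade Authorization not required.
Rule 4: conducts auctions → exempt from Municipal Authorization.
Rule 5: does not sell alcoholic beverages; boards or breeds animals → Liquor Permit not required.
Rule 6: does not sell alcoholic beverages → Standard License not required.
Rule 7: years in business 16 < 20 → Municipal Authorization required.
Rule 8: years in business 16 ≥ 6; sells goods at retail; does not sell alcoholic beverages → Operating Certificate not required.
Rule 9: years in business 16 ≥ 12 → Annual Registration required.
Rule 10: years in business 16 > 11; boards or breeds animals → Standard Certificate required.
Rule 11: conducts auctions; boards or breeds animals; years in business 16 > 14 → General Business License required.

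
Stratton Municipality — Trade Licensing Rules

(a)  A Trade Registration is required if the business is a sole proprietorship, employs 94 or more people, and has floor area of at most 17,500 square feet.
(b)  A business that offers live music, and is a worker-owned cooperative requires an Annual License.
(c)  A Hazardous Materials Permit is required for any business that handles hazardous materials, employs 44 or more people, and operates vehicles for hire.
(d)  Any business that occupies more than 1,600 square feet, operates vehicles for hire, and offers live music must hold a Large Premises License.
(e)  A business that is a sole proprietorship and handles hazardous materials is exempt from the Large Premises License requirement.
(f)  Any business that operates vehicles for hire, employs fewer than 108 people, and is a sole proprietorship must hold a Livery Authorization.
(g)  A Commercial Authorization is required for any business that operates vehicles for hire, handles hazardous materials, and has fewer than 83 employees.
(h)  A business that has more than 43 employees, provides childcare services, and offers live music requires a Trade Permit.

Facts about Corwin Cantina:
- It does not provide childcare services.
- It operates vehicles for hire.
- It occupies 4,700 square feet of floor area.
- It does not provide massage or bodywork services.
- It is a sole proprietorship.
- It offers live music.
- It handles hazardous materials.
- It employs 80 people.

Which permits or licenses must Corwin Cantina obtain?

(a) is a sole proprietorship; employees 80 < 94; floor area 4,700 square feet ≤ 17,500 square feet → Trade Registration not required.
(b) offers live music; is a sole proprietorship (not: is a worker-owned cooperative) → Annual License not required.
(c) handles hazardous materials; employees 80 ≥ 44; operates vehicles for hire → Hazardous Materials Permit required.
(d) floor area 4,700 square feet > 1,600 square feet; operates vehicles for hire; offers live music → Large Premises License required.
(e) is a sole proprietorship; handles hazardous materials → exempt from Large Premises License.
(f) operates vehicles for hire; employees 80 < 108; is a sole proprietorship → Livery Authorization required.
(g) operates vehicles for hire; handles hazardous materials; employees 80 < 83 → Commercial Authorization required.
(h) employees 80 > 43; does not provide childcare services; offers live music → Trade Permit not required.

Commercial Authorization, Hazardous Materials Permit, Livery Authorization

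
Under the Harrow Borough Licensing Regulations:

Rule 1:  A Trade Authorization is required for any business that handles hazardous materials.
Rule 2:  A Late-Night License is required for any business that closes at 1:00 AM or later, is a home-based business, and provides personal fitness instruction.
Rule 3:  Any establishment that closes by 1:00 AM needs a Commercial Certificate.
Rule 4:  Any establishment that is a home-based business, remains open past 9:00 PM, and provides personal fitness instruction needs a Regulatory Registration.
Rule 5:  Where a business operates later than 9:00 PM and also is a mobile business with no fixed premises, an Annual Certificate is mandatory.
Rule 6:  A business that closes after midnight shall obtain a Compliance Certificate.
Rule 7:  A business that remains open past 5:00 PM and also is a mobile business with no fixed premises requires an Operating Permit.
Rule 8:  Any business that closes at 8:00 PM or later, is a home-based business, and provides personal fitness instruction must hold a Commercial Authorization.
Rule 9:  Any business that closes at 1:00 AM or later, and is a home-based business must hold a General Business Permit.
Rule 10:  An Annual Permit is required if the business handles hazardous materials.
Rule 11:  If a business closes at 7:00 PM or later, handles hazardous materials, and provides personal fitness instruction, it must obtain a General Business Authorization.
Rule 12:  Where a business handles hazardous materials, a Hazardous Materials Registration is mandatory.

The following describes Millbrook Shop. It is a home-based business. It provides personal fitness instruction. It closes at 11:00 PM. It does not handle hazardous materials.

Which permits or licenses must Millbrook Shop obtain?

Commercial Authorization, Commercial Certificate, Regulatory Registration

Rule 1: does not handle hazardous materials → Trade Authorization not required.
Rule 2: closes 11:00 PM, at/before 1:00 AM; is a home-based business; provides personal fitness instruction → Late-Night License not required.
Rule 3: closes 11:00 PM, at/before 1:00 AM → Commercial Certificate required.
Rule 4: is a home-based business; closes 11:00 PM, after 9:00 PM; provides personal fitness instruction → Regulatory Registration required.
Rule 5: closes 11:00 PM, after 9:00 PM; is a home-based business (not: is a mobile business with no fixed premises) → Annual Certificate not required.
Rule 6: closes 11:00 PM, at/before midnight → Compliance Certificate not required.
Rule 7: closes 11:00 PM, after 5:00 PM; is a home-based business (not: is a mobile business with no fixed premises) → Operating Permit not required.
Rule 8: closes 11:00 PM, after 8:00 PM; is a home-based business; provides personal fitness instruction → Commercial Authorization required.
Rule 9: closes 11:00 PM, at/before 1:00 AM; is a home-based business → General Business Permit not required.
Rule 10: does not handle hazardous materials → Annual Permit not required.
Rule 11: closes 11:00 PM, after 7:00 PM; does not handle hazardous materials; provides personal fitness instruction → General Business Authorization not required.
Rule 12: does not handle hazardous materials → Hazardous Materials Registration not required.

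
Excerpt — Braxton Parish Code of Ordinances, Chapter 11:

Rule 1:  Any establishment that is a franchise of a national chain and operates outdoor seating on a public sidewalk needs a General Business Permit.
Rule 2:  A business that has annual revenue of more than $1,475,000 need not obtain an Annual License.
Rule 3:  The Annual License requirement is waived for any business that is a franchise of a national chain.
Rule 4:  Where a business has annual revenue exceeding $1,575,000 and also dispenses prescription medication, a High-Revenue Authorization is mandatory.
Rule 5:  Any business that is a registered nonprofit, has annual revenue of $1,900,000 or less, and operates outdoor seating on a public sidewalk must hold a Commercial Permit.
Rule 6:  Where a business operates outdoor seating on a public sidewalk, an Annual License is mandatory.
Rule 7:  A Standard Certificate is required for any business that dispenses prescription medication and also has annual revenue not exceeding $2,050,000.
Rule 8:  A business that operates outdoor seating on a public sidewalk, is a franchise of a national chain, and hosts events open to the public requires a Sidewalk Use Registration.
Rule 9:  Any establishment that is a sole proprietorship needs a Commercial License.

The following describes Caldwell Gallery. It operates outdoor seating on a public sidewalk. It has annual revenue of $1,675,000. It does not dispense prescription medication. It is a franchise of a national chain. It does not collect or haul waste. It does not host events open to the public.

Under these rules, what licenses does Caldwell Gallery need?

Rule 1: is a franchise of a national chain; operates outdoor seating on a public sidewalk → General Business Permit required.
Rule 2: revenue $1,675,000 > $1,475,000 → exempt from Annual License.
Rule 3: is a franchise of a national chain → exempt from Annual License.
Rule 4: revenue $1,675,000 > $1,575,000; does not dispense prescription medication → High-Revenue Authorization not required.
Rule 5: is a franchise of a national chain (not: is a registered nonprofit); revenue $1,675,000 ≤ $1,900,000; operates outdoor seating on a public sidewalk → Commercial Permit not required.
Rule 6: operates outdoor seating on a public sidewalk → Annual License required.
Rule 7: does not dispense prescription medication; revenue $1,675,000 ≤ $2,050,000 → Standard Certificate not required.
Rule 8: operates outdoor seating on a public sidewalk; is a franchise of a national chain; does not host events open to the public → Sidewalk Use Registration not required.
Rule 9: is a franchise of a national chain (not: is a sole proprietorship) → Commercial License not required.

General Business Permit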